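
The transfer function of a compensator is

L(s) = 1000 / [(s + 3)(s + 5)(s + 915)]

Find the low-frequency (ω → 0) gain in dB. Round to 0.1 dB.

L(0) = 1000 / (3·5·915) ≈ 0.07286
20 log₁₀(0.07286) ≈ -22.75 dB

-22.8 dB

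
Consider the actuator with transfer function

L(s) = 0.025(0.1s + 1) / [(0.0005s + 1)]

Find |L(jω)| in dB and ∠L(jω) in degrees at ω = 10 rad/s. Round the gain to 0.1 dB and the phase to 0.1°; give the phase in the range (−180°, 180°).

-29.0 dB, 44.7°

At ω = 10 rad/s:
zero (1 + j10·0.1) = 1 + j1 → |·| ≈ 1.4142, ∠ ≈ 45.00°
pole (1 + j10·0.0005) = 1 + j0.005 → |·| ≈ 1, ∠ ≈ 0.29°
|L| = 0.025 · 1.4142 / (1) ≈ 0.035355
Gain = 20 log₁₀(0.035355) ≈ -29.03 dB
∠L = (45.00°) − (0.29°) = 44.71°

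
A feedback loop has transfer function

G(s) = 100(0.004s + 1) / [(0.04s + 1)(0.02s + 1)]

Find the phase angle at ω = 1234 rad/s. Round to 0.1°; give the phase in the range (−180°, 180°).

-98.0°

At ω = 1234 rad/s:
zero (1 + j1234·0.004) = 1 + j4.936 → |·| ≈ 5.0363, ∠ ≈ 78.55°
pole (1 + j1234·0.04) = 1 + j49.36 → |·| ≈ 49.37, ∠ ≈ 88.84°
pole (1 + j1234·0.02) = 1 + j24.68 → |·| ≈ 24.7, ∠ ≈ 87.68°
∠G = (78.55°) − (88.84° + 87.68°) = -97.97°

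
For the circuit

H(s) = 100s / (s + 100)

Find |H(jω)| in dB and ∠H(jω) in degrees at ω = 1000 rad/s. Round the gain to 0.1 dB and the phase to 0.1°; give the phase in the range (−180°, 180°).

40.0 dB, 5.7°

At s = jω = j1000:
zero at origin: s = j1000 → |·| = 1000, ∠ = 90.00°
pole (s+100): 100 + j1000 → |·| = √(100²+1000²) = √1010000 ≈ 1005, ∠ = arctan(1000/100) ≈ 84.29°
|H| = 100 · 1000 / 1005 ≈ 99.502
Gain = 20 log₁₀(99.502) ≈ 39.96 dB
∠H = 90.00° − 84.29° = 5.71°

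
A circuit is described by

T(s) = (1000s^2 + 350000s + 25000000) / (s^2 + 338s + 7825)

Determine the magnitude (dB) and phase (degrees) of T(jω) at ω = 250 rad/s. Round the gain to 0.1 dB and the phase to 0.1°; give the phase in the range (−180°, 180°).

59.5 dB, -9.7°

Substitute s = j250:
Numerator: 1000(j250)^2 + 350000(j250) + 25000000 = -37500000 + j87500000
Denominator: (j250)^2 + 338(j250) + 7825 = -54675 + j84500
|N| = √(37500000² + 87500000²) ≈ 9.5197e+07, ∠N ≈ 113.20°
|D| = √(54675² + 84500²) ≈ 1.0065e+05, ∠D ≈ 122.90°
|T| = 9.5197e+07 / 1.0065e+05 ≈ 945.82
Gain = 20 log₁₀(945.82) ≈ 59.52 dB
∠T = 113.20° − 122.90° = -9.70°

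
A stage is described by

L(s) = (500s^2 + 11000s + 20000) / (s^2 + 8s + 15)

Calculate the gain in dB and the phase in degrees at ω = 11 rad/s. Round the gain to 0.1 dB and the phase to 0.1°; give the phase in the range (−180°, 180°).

59.3 dB, -31.8°

Substitute s = j11:
Numerator: 500(j11)^2 + 11000(j11) + 20000 = -40500 + j121000
Denominator: (j11)^2 + 8(j11) + 15 = -106 + j88
|N| = √(40500² + 121000²) ≈ 1.276e+05, ∠N ≈ 108.51°
|D| = √(106² + 88²) ≈ 137.77, ∠D ≈ 140.30°
|L| = 1.276e+05 / 137.77 ≈ 926.18
Gain = 20 log₁₀(926.18) ≈ 59.33 dB
∠L = 108.51° − 140.30° = -31.79°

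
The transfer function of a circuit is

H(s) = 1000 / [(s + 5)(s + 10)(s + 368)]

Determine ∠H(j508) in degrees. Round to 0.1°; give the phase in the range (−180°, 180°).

127.6°

At s = jω = j508:
pole (s+5): 5 + j508 → |·| = √(5²+508²) = √258089 ≈ 508.02, ∠ = arctan(508/5) ≈ 89.44°
pole (s+10): 10 + j508 → |·| = √(10²+508²) = √258164 ≈ 508.1, ∠ = arctan(508/10) ≈ 88.87°
pole (s+368): 368 + j508 → |·| = √(368²+508²) = √393488 ≈ 627.29, ∠ = arctan(508/368) ≈ 54.08°
∠H = 0.00° − 232.39° = -232.39° ≡ 127.61° (principal value)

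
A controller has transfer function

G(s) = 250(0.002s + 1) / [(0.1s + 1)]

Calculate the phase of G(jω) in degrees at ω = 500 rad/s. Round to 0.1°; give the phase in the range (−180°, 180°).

-43.9°

At ω = 500 rad/s:
zero (1 + j500·0.002) = 1 + j1 → |·| ≈ 1.4142, ∠ ≈ 45.00°
pole (1 + j500·0.1) = 1 + j50 → |·| ≈ 50.01, ∠ ≈ 88.85°
∠G = (45.00°) − (88.85°) = -43.85°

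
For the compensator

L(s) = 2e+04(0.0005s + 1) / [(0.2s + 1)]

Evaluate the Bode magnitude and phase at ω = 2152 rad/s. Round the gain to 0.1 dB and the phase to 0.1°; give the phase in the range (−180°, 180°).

36.7 dB, -42.8°

At ω = 2152 rad/s:
zero (1 + j2152·0.0005) = 1 + j1.076 → |·| ≈ 1.4689, ∠ ≈ 47.10°
pole (1 + j2152·0.2) = 1 + j430.4 → |·| ≈ 430.4, ∠ ≈ 89.87°
|L| = 2e+04 · 1.4689 / (430.4) ≈ 68.257
Gain = 20 log₁₀(68.257) ≈ 36.68 dB
∠L = (47.10°) − (89.87°) = -42.77°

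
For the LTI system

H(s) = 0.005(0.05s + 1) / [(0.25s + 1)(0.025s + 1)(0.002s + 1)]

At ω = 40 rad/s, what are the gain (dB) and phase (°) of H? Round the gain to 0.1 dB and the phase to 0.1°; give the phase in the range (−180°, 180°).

At ω = 40 rad/s:
zero (1 + j40·0.05) = 1 + j2 → |·| ≈ 2.2361, ∠ ≈ 63.43°
pole (1 + j40·0.25) = 1 + j10 → |·| ≈ 10.05, ∠ ≈ 84.29°
pole (1 + j40·0.025) = 1 + j1 → |·| ≈ 1.4142, ∠ ≈ 45.00°
pole (1 + j40·0.002) = 1 + j0.08 → |·| ≈ 1.0032, ∠ ≈ 4.57°
|H| = 0.005 · 2.2361 / (10.05 · 1.4142 · 1.0032) ≈ 0.00078415
Gain = 20 log₁₀(0.00078415) ≈ -62.11 dB
∠H = (63.43°) − (84.29° + 45.00° + 4.57°) = -70.43°

-62.1 dB, -70.4°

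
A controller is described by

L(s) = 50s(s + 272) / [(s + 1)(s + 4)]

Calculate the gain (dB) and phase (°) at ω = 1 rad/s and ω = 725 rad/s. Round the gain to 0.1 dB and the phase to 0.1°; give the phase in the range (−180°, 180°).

ω = 1: 67.4 dB, 31.2°; ω = 725: 34.6 dB, -20.2°

At s = jω = j1:
zero (s+272): 272 + j1 → |·| = √(272²+1²) = √73985 ≈ 272, ∠ = arctan(1/272) ≈ 0.21°
zero at origin: s = j1 → |·| = 1, ∠ = 90.00°
pole (s+1): 1 + j1 → |·| = √(1²+1²) = √2 ≈ 1.4142, ∠ = arctan(1/1) ≈ 45.00°
pole (s+4): 4 + j1 → |·| = √(4²+1²) = √17 ≈ 4.1231, ∠ = arctan(1/4) ≈ 14.04°
|L| = 50 · 272 / 5.8309 ≈ 2332.4
Gain = 20 log₁₀(2332.4) ≈ 67.36 dB
∠L = 90.21° − 59.04° = 31.17°

At s = jω = j725:
zero (s+272): 272 + j725 → |·| = √(272²+725²) = √599609 ≈ 774.34, ∠ = arctan(725/272) ≈ 69.44°
zero at origin: s = j725 → |·| = 725, ∠ = 90.00°
pole (s+1): 1 + j725 → |·| = √(1²+725²) = √525626 ≈ 725, ∠ = arctan(725/1) ≈ 89.92°
pole (s+4): 4 + j725 → |·| = √(4²+725²) = √525641 ≈ 725.01, ∠ = arctan(725/4) ≈ 89.68°
|L| = 50 · 5.614e+05 / 5.2563e+05 ≈ 53.403
Gain = 20 log₁₀(53.403) ≈ 34.55 dB
∠L = 159.44° − 179.60° = -20.16°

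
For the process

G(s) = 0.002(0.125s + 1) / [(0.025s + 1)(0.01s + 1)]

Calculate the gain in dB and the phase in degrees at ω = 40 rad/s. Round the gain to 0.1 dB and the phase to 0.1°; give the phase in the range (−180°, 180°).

-43.5 dB, 11.9°

At ω = 40 rad/s:
zero (1 + j40·0.125) = 1 + j5 → |·| ≈ 5.099, ∠ ≈ 78.69°
pole (1 + j40·0.025) = 1 + j1 → |·| ≈ 1.4142, ∠ ≈ 45.00°
pole (1 + j40·0.01) = 1 + j0.4 → |·| ≈ 1.077, ∠ ≈ 21.80°
|G| = 0.002 · 5.099 / (1.4142 · 1.077) ≈ 0.0066956
Gain = 20 log₁₀(0.0066956) ≈ -43.48 dB
∠G = (78.69°) − (45.00° + 21.80°) = 11.89°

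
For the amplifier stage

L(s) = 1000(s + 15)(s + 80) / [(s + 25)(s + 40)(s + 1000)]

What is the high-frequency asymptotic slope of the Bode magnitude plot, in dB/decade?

Each pole contributes −20 dB/decade at high frequency; each zero contributes +20 dB/decade.
Net: 2 zero(s) − 3 pole(s) → -20 dB/decade.

-20 dB/decade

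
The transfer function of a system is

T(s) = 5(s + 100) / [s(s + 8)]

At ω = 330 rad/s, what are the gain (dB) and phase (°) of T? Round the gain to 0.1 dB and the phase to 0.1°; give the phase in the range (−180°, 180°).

-36.0 dB, -105.5°

At s = jω = j330:
zero (s+100): 100 + j330 → |·| = √(100²+330²) = √118900 ≈ 344.82, ∠ = arctan(330/100) ≈ 73.14°
pole (s+8): 8 + j330 → |·| = √(8²+330²) = √108964 ≈ 330.1, ∠ = arctan(330/8) ≈ 88.61°
pole at origin: |s| = 330, ∠ = 90.00° (in denominator)
|T| = 5 · 344.82 / 1.0893e+05 ≈ 0.015828
Gain = 20 log₁₀(0.015828) ≈ -36.01 dB
∠T = 73.14° − 178.61° = -105.47°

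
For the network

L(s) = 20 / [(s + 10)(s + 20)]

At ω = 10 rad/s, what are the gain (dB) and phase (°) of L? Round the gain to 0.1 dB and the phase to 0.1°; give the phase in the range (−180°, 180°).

At s = jω = j10:
pole (s+10): 10 + j10 → |·| = √(10²+10²) = √200 ≈ 14.142, ∠ = arctan(10/10) ≈ 45.00°
pole (s+20): 20 + j10 → |·| = √(20²+10²) = √500 ≈ 22.361, ∠ = arctan(10/20) ≈ 26.57°
|L| = 20 / 316.23 ≈ 0.063245
Gain = 20 log₁₀(0.063245) ≈ -23.98 dB
∠L = 0.00° − 71.57° = -71.57°

-24.0 dB, -71.6°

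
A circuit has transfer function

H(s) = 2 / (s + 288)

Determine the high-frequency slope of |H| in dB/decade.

Each pole contributes −20 dB/decade at high frequency; each zero contributes +20 dB/decade.
Net: 0 zero(s) − 1 pole(s) → -20 dB/decade.

-20 dB/decade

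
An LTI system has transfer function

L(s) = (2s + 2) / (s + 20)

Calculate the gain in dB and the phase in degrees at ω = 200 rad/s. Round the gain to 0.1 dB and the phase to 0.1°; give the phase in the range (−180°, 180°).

Substitute s = j200:
Numerator: 2(j200) + 2 = 2 + j400
Denominator: (j200) + 20 = 20 + j200
|N| = √(2² + 400²) ≈ 400, ∠N ≈ 89.71°
|D| = √(20² + 200²) ≈ 201, ∠D ≈ 84.29°
|L| = 400 / 201 ≈ 1.99
Gain = 20 log₁₀(1.99) ≈ 5.98 dB
∠L = 89.71° − 84.29° = 5.42°

6.0 dB, 5.4°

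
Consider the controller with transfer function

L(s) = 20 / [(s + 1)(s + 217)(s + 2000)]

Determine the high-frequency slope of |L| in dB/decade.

-60 dB/decade

Each pole contributes −20 dB/decade at high frequency; each zero contributes +20 dB/decade.
Net: 0 zero(s) − 3 pole(s) → -60 dB/decade.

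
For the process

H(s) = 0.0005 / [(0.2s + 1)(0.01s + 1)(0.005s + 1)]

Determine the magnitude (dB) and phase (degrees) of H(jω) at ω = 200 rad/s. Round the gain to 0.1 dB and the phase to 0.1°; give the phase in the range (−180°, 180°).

At ω = 200 rad/s:
pole (1 + j200·0.2) = 1 + j40 → |·| ≈ 40.012, ∠ ≈ 88.57°
pole (1 + j200·0.01) = 1 + j2 → |·| ≈ 2.2361, ∠ ≈ 63.43°
pole (1 + j200·0.005) = 1 + j1 → |·| ≈ 1.4142, ∠ ≈ 45.00°
|H| = 0.0005 · 1 / (40.012 · 2.2361 · 1.4142) ≈ 3.9516e-06
Gain = 20 log₁₀(3.9516e-06) ≈ -108.06 dB
∠H = (0°) − (88.57° + 63.43° + 45.00°) = -197.00° ≡ 163.00° (principal value)

-108.1 dB, 163.0°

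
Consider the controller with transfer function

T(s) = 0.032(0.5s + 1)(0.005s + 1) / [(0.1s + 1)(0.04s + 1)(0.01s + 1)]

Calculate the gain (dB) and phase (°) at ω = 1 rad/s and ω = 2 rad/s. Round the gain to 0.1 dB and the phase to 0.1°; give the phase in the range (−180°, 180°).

At ω = 1 rad/s:
zero (1 + j1·0.5) = 1 + j0.5 → |·| ≈ 1.118, ∠ ≈ 26.57°
zero (1 + j1·0.005) = 1 + j0.005 → |·| ≈ 1, ∠ ≈ 0.29°
pole (1 + j1·0.1) = 1 + j0.1 → |·| ≈ 1.005, ∠ ≈ 5.71°
pole (1 + j1·0.04) = 1 + j0.04 → |·| ≈ 1.0008, ∠ ≈ 2.29°
pole (1 + j1·0.01) = 1 + j0.01 → |·| ≈ 1, ∠ ≈ 0.57°
|T| = 0.032 · 1.118 · 1 / (1.005 · 1.0008 · 1) ≈ 0.03557
Gain = 20 log₁₀(0.03557) ≈ -28.98 dB
∠T = (26.57° + 0.29°) − (5.71° + 2.29° + 0.57°) = 18.29°

At ω = 2 rad/s:
zero (1 + j2·0.5) = 1 + j1 → |·| ≈ 1.4142, ∠ ≈ 45.00°
zero (1 + j2·0.005) = 1 + j0.01 → |·| ≈ 1, ∠ ≈ 0.57°
pole (1 + j2·0.1) = 1 + j0.2 → |·| ≈ 1.0198, ∠ ≈ 11.31°
pole (1 + j2·0.04) = 1 + j0.08 → |·| ≈ 1.0032, ∠ ≈ 4.57°
pole (1 + j2·0.01) = 1 + j0.02 → |·| ≈ 1.0002, ∠ ≈ 1.15°
|T| = 0.032 · 1.4142 · 1 / (1.0198 · 1.0032 · 1.0002) ≈ 0.044225
Gain = 20 log₁₀(0.044225) ≈ -27.09 dB
∠T = (45.00° + 0.57°) − (11.31° + 4.57° + 1.15°) = 28.54°

ω = 1: -29.0 dB, 18.3°; ω = 2: -27.1 dB, 28.5°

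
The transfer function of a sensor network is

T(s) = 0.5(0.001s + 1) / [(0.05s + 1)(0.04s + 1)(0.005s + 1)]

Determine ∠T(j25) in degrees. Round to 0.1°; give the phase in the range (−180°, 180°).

At ω = 25 rad/s:
zero (1 + j25·0.001) = 1 + j0.025 → |·| ≈ 1.0003, ∠ ≈ 1.43°
pole (1 + j25·0.05) = 1 + j1.25 → |·| ≈ 1.6008, ∠ ≈ 51.34°
pole (1 + j25·0.04) = 1 + j1 → |·| ≈ 1.4142, ∠ ≈ 45.00°
pole (1 + j25·0.005) = 1 + j0.125 → |·| ≈ 1.0078, ∠ ≈ 7.13°
∠T = (1.43°) − (51.34° + 45.00° + 7.13°) = -102.04°

-102.0°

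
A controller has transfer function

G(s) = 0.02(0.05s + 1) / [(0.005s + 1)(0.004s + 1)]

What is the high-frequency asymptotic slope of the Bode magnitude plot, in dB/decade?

-20 dB/decade

Each pole contributes −20 dB/decade at high frequency; each zero contributes +20 dB/decade.
Net: 1 zero(s) − 2 pole(s) → -20 dB/decade.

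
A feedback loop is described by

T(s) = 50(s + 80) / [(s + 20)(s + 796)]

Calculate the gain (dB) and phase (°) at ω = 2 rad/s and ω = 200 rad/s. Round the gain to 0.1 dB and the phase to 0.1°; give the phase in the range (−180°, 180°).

At s = jω = j2:
zero (s+80): 80 + j2 → |·| = √(80²+2²) = √6404 ≈ 80.025, ∠ = arctan(2/80) ≈ 1.43°
pole (s+20): 20 + j2 → |·| = √(20²+2²) = √404 ≈ 20.1, ∠ = arctan(2/20) ≈ 5.71°
pole (s+796): 796 + j2 → |·| = √(796²+2²) = √633620 ≈ 796, ∠ = arctan(2/796) ≈ 0.14°
|T| = 50 · 80.025 / 16000 ≈ 0.25008
Gain = 20 log₁₀(0.25008) ≈ -12.04 dB
∠T = 1.43° − 5.85° = -4.42°

At s = jω = j200:
zero (s+80): 80 + j200 → |·| = √(80²+200²) = √46400 ≈ 215.41, ∠ = arctan(200/80) ≈ 68.20°
pole (s+20): 20 + j200 → |·| = √(20²+200²) = √40400 ≈ 201, ∠ = arctan(200/20) ≈ 84.29°
pole (s+796): 796 + j200 → |·| = √(796²+200²) = √673616 ≈ 820.74, ∠ = arctan(200/796) ≈ 14.10°
|T| = 50 · 215.41 / 1.6497e+05 ≈ 0.065288
Gain = 20 log₁₀(0.065288) ≈ -23.70 dB
∠T = 68.20° − 98.39° = -30.19°

ω = 2: -12.0 dB, -4.4°; ω = 200: -23.7 dB, -30.2°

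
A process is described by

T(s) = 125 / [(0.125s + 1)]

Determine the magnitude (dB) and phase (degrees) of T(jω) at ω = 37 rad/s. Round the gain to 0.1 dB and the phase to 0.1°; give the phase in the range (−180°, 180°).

At ω = 37 rad/s:
pole (1 + j37·0.125) = 1 + j4.625 → |·| ≈ 4.7319, ∠ ≈ 77.80°
|T| = 125 · 1 / (4.7319) ≈ 26.416
Gain = 20 log₁₀(26.416) ≈ 28.44 dB
∠T = (0°) − (77.80°) = -77.80°

28.4 dB, -77.8°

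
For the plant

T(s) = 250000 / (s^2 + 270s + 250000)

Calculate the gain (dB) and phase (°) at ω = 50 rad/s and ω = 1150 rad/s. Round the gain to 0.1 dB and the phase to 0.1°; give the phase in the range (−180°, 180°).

ω = 50: 0.1 dB, -3.1°; ω = 1150: -13.0 dB, -163.9°

At s = jω = j50:
quadratic: (j50)² + 270·j50 + 250000 = 247500 + j13500 → |·| ≈ 2.4787e+05, ∠ ≈ 3.12°
|T| = 250000 / 2.4787e+05 ≈ 1.0086
Gain = 20 log₁₀(1.0086) ≈ 0.07 dB
∠T = 0.00° − 3.12° = -3.12°

At s = jω = j1150:
quadratic: (j1150)² + 270·j1150 + 250000 = -1072500 + j310500 → |·| ≈ 1.1165e+06, ∠ ≈ 163.85°
|T| = 250000 / 1.1165e+06 ≈ 0.22391
Gain = 20 log₁₀(0.22391) ≈ -13.00 dB
∠T = 0.00° − 163.85° = -163.85°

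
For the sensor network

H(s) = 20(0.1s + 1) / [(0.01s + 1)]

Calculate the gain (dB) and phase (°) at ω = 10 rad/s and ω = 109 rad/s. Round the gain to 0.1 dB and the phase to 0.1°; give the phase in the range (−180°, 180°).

ω = 10: 29.0 dB, 39.3°; ω = 109: 43.4 dB, 37.3°

At ω = 10 rad/s:
zero (1 + j10·0.1) = 1 + j1 → |·| ≈ 1.4142, ∠ ≈ 45.00°
pole (1 + j10·0.01) = 1 + j0.1 → |·| ≈ 1.005, ∠ ≈ 5.71°
|H| = 20 · 1.4142 / (1.005) ≈ 28.143
Gain = 20 log₁₀(28.143) ≈ 28.99 dB
∠H = (45.00°) − (5.71°) = 39.29°

At ω = 109 rad/s:
zero (1 + j109·0.1) = 1 + j10.9 → |·| ≈ 10.946, ∠ ≈ 84.76°
pole (1 + j109·0.01) = 1 + j1.09 → |·| ≈ 1.4792, ∠ ≈ 47.47°
|H| = 20 · 10.946 / (1.4792) ≈ 148
Gain = 20 log₁₀(148) ≈ 43.41 dB
∠H = (84.76°) − (47.47°) = 37.29°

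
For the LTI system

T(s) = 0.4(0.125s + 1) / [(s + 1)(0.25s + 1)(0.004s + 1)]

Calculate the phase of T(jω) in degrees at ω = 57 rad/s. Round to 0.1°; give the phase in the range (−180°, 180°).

-105.8°

At ω = 57 rad/s:
zero (1 + j57·0.125) = 1 + j7.125 → |·| ≈ 7.1948, ∠ ≈ 82.01°
pole (1 + j57·1) = 1 + j57 → |·| ≈ 57.009, ∠ ≈ 88.99°
pole (1 + j57·0.25) = 1 + j14.25 → |·| ≈ 14.285, ∠ ≈ 85.99°
pole (1 + j57·0.004) = 1 + j0.228 → |·| ≈ 1.0257, ∠ ≈ 12.84°
∠T = (82.01°) − (88.99° + 85.99° + 12.84°) = -105.81°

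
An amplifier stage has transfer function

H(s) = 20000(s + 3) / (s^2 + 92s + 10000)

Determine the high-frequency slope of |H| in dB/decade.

Each pole contributes −20 dB/decade at high frequency; each zero contributes +20 dB/decade.
Net: 1 zero(s) − 2 pole(s) → -20 dB/decade.

-20 dB/decade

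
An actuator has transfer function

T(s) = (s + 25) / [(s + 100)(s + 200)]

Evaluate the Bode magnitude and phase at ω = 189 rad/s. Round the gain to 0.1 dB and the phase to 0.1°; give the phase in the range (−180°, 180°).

-49.8 dB, -23.0°

At s = jω = j189:
zero (s+25): 25 + j189 → |·| = √(25²+189²) = √36346 ≈ 190.65, ∠ = arctan(189/25) ≈ 82.46°
pole (s+100): 100 + j189 → |·| = √(100²+189²) = √45721 ≈ 213.82, ∠ = arctan(189/100) ≈ 62.12°
pole (s+200): 200 + j189 → |·| = √(200²+189²) = √75721 ≈ 275.17, ∠ = arctan(189/200) ≈ 43.38°
|T| = 1 · 190.65 / 58837 ≈ 0.0032403
Gain = 20 log₁₀(0.0032403) ≈ -49.79 dB
∠T = 82.46° − 105.50° = -23.04°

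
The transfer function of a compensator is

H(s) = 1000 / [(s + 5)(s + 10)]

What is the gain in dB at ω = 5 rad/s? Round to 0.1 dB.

At s = jω = j5:
pole (s+5): 5 + j5 → |·| = √(5²+5²) = √50 ≈ 7.0711, ∠ = arctan(5/5) ≈ 45.00°
pole (s+10): 10 + j5 → |·| = √(10²+5²) = √125 ≈ 11.18, ∠ = arctan(5/10) ≈ 26.57°
|H| = 1000 / 79.055 ≈ 12.649
Gain = 20 log₁₀(12.649) ≈ 22.04 dB

22.0 dB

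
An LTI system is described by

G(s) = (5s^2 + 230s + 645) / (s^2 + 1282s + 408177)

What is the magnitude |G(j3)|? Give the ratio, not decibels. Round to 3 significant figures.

Substitute s = j3:
Numerator: 5(j3)^2 + 230(j3) + 645 = 600 + j690
Denominator: (j3)^2 + 1282(j3) + 408177 = 408168 + j3846
|N| = √(600² + 690²) ≈ 914.39, ∠N ≈ 48.99°
|D| = √(408168² + 3846²) ≈ 4.0819e+05, ∠D ≈ 0.54°
|G| = 914.39 / 4.0819e+05 ≈ 0.0022401

0.00224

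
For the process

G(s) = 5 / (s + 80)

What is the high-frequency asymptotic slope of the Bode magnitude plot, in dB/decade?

-20 dB/decade

Each pole contributes −20 dB/decade at high frequency; each zero contributes +20 dB/decade.
Net: 0 zero(s) − 1 pole(s) → -20 dB/decade.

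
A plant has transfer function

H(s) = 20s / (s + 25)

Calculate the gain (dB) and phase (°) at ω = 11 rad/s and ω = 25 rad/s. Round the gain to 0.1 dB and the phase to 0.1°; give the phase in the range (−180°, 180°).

ω = 11: 18.1 dB, 66.3°; ω = 25: 23.0 dB, 45.0°

At s = jω = j11:
zero at origin: s = j11 → |·| = 11, ∠ = 90.00°
pole (s+25): 25 + j11 → |·| = √(25²+11²) = √746 ≈ 27.313, ∠ = arctan(11/25) ≈ 23.75°
|H| = 20 · 11 / 27.313 ≈ 8.0548
Gain = 20 log₁₀(8.0548) ≈ 18.12 dB
∠H = 90.00° − 23.75° = 66.25°

At s = jω = j25:
zero at origin: s = j25 → |·| = 25, ∠ = 90.00°
pole (s+25): 25 + j25 → |·| = √(25²+25²) = √1250 ≈ 35.355, ∠ = arctan(25/25) ≈ 45.00°
|H| = 20 · 25 / 35.355 ≈ 14.142
Gain = 20 log₁₀(14.142) ≈ 23.01 dB
∠H = 90.00° − 45.00° = 45.00°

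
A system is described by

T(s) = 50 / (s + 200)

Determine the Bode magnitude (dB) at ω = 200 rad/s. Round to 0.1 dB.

At s = jω = j200:
pole (s+200): 200 + j200 → |·| = √(200²+200²) = √80000 ≈ 282.84, ∠ = arctan(200/200) ≈ 45.00°
|T| = 50 / 282.84 ≈ 0.17678
Gain = 20 log₁₀(0.17678) ≈ -15.05 dB

-15.1 dB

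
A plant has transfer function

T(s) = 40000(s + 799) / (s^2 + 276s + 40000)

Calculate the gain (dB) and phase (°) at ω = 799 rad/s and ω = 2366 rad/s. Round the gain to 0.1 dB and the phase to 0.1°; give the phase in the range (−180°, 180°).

ω = 799: 37.0 dB, -114.8°; ω = 2366: 25.0 dB, -102.0°

At s = jω = j799:
zero (s+799): 799 + j799 → |·| = √(799²+799²) = √1276802 ≈ 1130, ∠ = arctan(799/799) ≈ 45.00°
quadratic: (j799)² + 276·j799 + 40000 = -598401 + j220524 → |·| ≈ 6.3774e+05, ∠ ≈ 159.77°
|T| = 40000 · 1130 / 6.3774e+05 ≈ 70.875
Gain = 20 log₁₀(70.875) ≈ 37.01 dB
∠T = 45.00° − 159.77° = -114.77°

At s = jω = j2366:
zero (s+799): 799 + j2366 → |·| = √(799²+2366²) = √6236357 ≈ 2497.3, ∠ = arctan(2366/799) ≈ 71.34°
quadratic: (j2366)² + 276·j2366 + 40000 = -5557956 + j653016 → |·| ≈ 5.5962e+06, ∠ ≈ 173.30°
|T| = 40000 · 2497.3 / 5.5962e+06 ≈ 17.85
Gain = 20 log₁₀(17.85) ≈ 25.03 dB
∠T = 71.34° − 173.30° = -101.96°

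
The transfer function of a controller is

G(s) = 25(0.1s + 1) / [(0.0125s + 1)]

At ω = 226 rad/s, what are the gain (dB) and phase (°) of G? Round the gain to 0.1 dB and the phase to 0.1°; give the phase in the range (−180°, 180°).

At ω = 226 rad/s:
zero (1 + j226·0.1) = 1 + j22.6 → |·| ≈ 22.622, ∠ ≈ 87.47°
pole (1 + j226·0.0125) = 1 + j2.825 → |·| ≈ 2.9968, ∠ ≈ 70.51°
|G| = 25 · 22.622 / (2.9968) ≈ 188.72
Gain = 20 log₁₀(188.72) ≈ 45.52 dB
∠G = (87.47°) − (70.51°) = 16.96°

45.5 dB, 17.0°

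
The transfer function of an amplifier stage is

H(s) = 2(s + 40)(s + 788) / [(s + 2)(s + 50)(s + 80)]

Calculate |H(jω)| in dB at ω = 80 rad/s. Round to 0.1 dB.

At s = jω = j80:
zero (s+40): 40 + j80 → |·| = √(40²+80²) = √8000 ≈ 89.443, ∠ = arctan(80/40) ≈ 63.43°
zero (s+788): 788 + j80 → |·| = √(788²+80²) = √627344 ≈ 792.05, ∠ = arctan(80/788) ≈ 5.80°
pole (s+2): 2 + j80 → |·| = √(2²+80²) = √6404 ≈ 80.025, ∠ = arctan(80/2) ≈ 88.57°
pole (s+50): 50 + j80 → |·| = √(50²+80²) = √8900 ≈ 94.34, ∠ = arctan(80/50) ≈ 57.99°
pole (s+80): 80 + j80 → |·| = √(80²+80²) = √12800 ≈ 113.14, ∠ = arctan(80/80) ≈ 45.00°
|H| = 2 · 70843 / 8.5416e+05 ≈ 0.16588
Gain = 20 log₁₀(0.16588) ≈ -15.60 dB

-15.6 dB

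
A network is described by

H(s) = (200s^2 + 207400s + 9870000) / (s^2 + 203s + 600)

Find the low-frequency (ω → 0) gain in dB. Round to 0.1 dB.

H(0) = 9870000 / 600 = 16450
20 log₁₀(16450) ≈ 84.32 dB

84.3 dB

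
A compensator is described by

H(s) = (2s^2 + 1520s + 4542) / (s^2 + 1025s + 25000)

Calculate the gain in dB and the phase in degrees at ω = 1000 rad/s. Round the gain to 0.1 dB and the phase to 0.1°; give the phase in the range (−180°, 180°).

Substitute s = j1000:
Numerator: 2(j1000)^2 + 1520(j1000) + 4542 = -1995458 + j1520000
Denominator: (j1000)^2 + 1025(j1000) + 25000 = -975000 + j1025000
|N| = √(1995458² + 1520000²) ≈ 2.5084e+06, ∠N ≈ 142.70°
|D| = √(975000² + 1025000²) ≈ 1.4147e+06, ∠D ≈ 133.57°
|H| = 2.5084e+06 / 1.4147e+06 ≈ 1.7731
Gain = 20 log₁₀(1.7731) ≈ 4.97 dB
∠H = 142.70° − 133.57° = 9.13°

5.0 dB, 9.1°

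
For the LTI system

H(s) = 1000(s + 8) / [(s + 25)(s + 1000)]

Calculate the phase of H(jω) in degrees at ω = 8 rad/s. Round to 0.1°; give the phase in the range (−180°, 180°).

26.8°

At s = jω = j8:
zero (s+8): 8 + j8 → |·| = √(8²+8²) = √128 ≈ 11.314, ∠ = arctan(8/8) ≈ 45.00°
pole (s+25): 25 + j8 → |·| = √(25²+8²) = √689 ≈ 26.249, ∠ = arctan(8/25) ≈ 17.74°
pole (s+1000): 1000 + j8 → |·| = √(1000²+8²) = √1000064 ≈ 1000, ∠ = arctan(8/1000) ≈ 0.46°
∠H = 45.00° − 18.20° = 26.80°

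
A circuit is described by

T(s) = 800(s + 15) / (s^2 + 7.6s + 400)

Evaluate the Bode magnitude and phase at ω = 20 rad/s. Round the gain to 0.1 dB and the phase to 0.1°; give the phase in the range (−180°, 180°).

42.4 dB, -36.9°

At s = jω = j20:
zero (s+15): 15 + j20 → |·| = √(15²+20²) = √625 ≈ 25, ∠ = arctan(20/15) ≈ 53.13°
quadratic: (j20)² + 7.6·j20 + 400 = 0 + j152 → |·| ≈ 152, ∠ ≈ 90.00°
|T| = 800 · 25 / 152 ≈ 131.58
Gain = 20 log₁₀(131.58) ≈ 42.38 dB
∠T = 53.13° − 90.00° = -36.87°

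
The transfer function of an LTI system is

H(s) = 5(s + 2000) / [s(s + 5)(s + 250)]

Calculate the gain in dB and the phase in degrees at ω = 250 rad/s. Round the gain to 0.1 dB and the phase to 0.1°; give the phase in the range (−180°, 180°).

-66.8 dB, 143.3°

At s = jω = j250:
zero (s+2000): 2000 + j250 → |·| = √(2000²+250²) = √4062500 ≈ 2015.6, ∠ = arctan(250/2000) ≈ 7.13°
pole (s+5): 5 + j250 → |·| = √(5²+250²) = √62525 ≈ 250.05, ∠ = arctan(250/5) ≈ 88.85°
pole (s+250): 250 + j250 → |·| = √(250²+250²) = √125000 ≈ 353.55, ∠ = arctan(250/250) ≈ 45.00°
pole at origin: |s| = 250, ∠ = 90.00° (in denominator)
|H| = 5 · 2015.6 / 2.2101e+07 ≈ 0.000456
Gain = 20 log₁₀(0.000456) ≈ -66.82 dB
∠H = 7.13° − 223.85° = -216.72° ≡ 143.28° (principal value)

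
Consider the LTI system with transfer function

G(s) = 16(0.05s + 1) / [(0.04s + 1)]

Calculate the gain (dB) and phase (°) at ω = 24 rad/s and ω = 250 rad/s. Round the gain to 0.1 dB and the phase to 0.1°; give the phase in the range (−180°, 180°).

At ω = 24 rad/s:
zero (1 + j24·0.05) = 1 + j1.2 → |·| ≈ 1.562, ∠ ≈ 50.19°
pole (1 + j24·0.04) = 1 + j0.96 → |·| ≈ 1.3862, ∠ ≈ 43.83°
|G| = 16 · 1.562 / (1.3862) ≈ 18.029
Gain = 20 log₁₀(18.029) ≈ 25.12 dB
∠G = (50.19°) − (43.83°) = 6.36°

At ω = 250 rad/s:
zero (1 + j250·0.05) = 1 + j12.5 → |·| ≈ 12.54, ∠ ≈ 85.43°
pole (1 + j250·0.04) = 1 + j10 → |·| ≈ 10.05, ∠ ≈ 84.29°
|G| = 16 · 12.54 / (10.05) ≈ 19.964
Gain = 20 log₁₀(19.964) ≈ 26.00 dB
∠G = (85.43°) − (84.29°) = 1.14°

ω = 24: 25.1 dB, 6.4°; ω = 250: 26.0 dB, 1.1°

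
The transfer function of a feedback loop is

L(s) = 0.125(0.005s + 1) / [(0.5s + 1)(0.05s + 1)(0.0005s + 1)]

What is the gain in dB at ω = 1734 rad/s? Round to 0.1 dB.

At ω = 1734 rad/s:
zero (1 + j1734·0.005) = 1 + j8.67 → |·| ≈ 8.7275, ∠ ≈ 83.42°
pole (1 + j1734·0.5) = 1 + j867 → |·| ≈ 867, ∠ ≈ 89.93°
pole (1 + j1734·0.05) = 1 + j86.7 → |·| ≈ 86.706, ∠ ≈ 89.34°
pole (1 + j1734·0.0005) = 1 + j0.867 → |·| ≈ 1.3235, ∠ ≈ 40.93°
|L| = 0.125 · 8.7275 / (867 · 86.706 · 1.3235) ≈ 1.0965e-05
Gain = 20 log₁₀(1.0965e-05) ≈ -99.20 dB

-99.2 dB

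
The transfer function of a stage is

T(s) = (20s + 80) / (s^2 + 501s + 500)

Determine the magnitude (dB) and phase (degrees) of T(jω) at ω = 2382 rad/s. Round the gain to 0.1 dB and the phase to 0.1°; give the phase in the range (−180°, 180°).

-41.7 dB, -78.2°

Substitute s = j2382:
Numerator: 20(j2382) + 80 = 80 + j47640
Denominator: (j2382)^2 + 501(j2382) + 500 = -5673424 + j1193382
|N| = √(80² + 47640²) ≈ 47640, ∠N ≈ 89.90°
|D| = √(5673424² + 1193382²) ≈ 5.7976e+06, ∠D ≈ 168.12°
|T| = 47640 / 5.7976e+06 ≈ 0.0082172
Gain = 20 log₁₀(0.0082172) ≈ -41.71 dB
∠T = 89.90° − 168.12° = -78.22°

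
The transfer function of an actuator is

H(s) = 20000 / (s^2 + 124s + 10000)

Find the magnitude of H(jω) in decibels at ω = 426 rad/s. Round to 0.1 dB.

At s = jω = j426:
quadratic: (j426)² + 124·j426 + 10000 = -171476 + j52824 → |·| ≈ 1.7943e+05, ∠ ≈ 162.88°
|H| = 20000 / 1.7943e+05 ≈ 0.11146
Gain = 20 log₁₀(0.11146) ≈ -19.06 dB

-19.1 dB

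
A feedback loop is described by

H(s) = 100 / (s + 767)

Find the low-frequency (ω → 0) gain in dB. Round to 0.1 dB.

H(0) = 100 / 767 ≈ 0.13038
20 log₁₀(0.13038) ≈ -17.70 dB

-17.7 dB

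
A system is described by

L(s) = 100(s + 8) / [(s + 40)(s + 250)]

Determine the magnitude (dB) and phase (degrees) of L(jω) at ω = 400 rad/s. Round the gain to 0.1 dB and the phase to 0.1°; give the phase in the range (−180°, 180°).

-13.5 dB, -53.4°

At s = jω = j400:
zero (s+8): 8 + j400 → |·| = √(8²+400²) = √160064 ≈ 400.08, ∠ = arctan(400/8) ≈ 88.85°
pole (s+40): 40 + j400 → |·| = √(40²+400²) = √161600 ≈ 402, ∠ = arctan(400/40) ≈ 84.29°
pole (s+250): 250 + j400 → |·| = √(250²+400²) = √222500 ≈ 471.7, ∠ = arctan(400/250) ≈ 57.99°
|L| = 100 · 400.08 / 1.8962e+05 ≈ 0.21099
Gain = 20 log₁₀(0.21099) ≈ -13.51 dB
∠L = 88.85° − 142.28° = -53.43°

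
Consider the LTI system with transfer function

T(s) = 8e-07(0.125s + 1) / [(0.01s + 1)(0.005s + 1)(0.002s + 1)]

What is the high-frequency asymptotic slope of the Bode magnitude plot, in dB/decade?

-40 dB/decade

Each pole contributes −20 dB/decade at high frequency; each zero contributes +20 dB/decade.
Net: 1 zero(s) − 3 pole(s) → -40 dB/decade.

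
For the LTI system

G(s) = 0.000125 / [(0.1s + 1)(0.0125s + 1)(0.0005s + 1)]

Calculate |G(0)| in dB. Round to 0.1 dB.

-78.1 dB

G(0) = 0.000125 · 1 / 1 = 0.000125
20 log₁₀(0.000125) ≈ -78.06 dB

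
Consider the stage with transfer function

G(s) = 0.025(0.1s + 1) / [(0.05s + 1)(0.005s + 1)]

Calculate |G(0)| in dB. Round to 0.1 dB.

-32.0 dB

G(0) = 0.025 · 1 / 1 = 0.025
20 log₁₀(0.025) ≈ -32.04 dB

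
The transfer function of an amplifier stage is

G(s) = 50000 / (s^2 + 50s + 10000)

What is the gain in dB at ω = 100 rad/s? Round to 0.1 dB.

20.0 dB

At s = jω = j100:
quadratic: (j100)² + 50·j100 + 10000 = 0 + j5000 → |·| ≈ 5000, ∠ ≈ 90.00°
|G| = 50000 / 5000 ≈ 10
Gain = 20 log₁₀(10) ≈ 20.00 dB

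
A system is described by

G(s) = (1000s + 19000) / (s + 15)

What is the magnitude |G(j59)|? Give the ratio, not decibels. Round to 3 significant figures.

Substitute s = j59:
Numerator: 1000(j59) + 19000 = 19000 + j59000
Denominator: (j59) + 15 = 15 + j59
|N| = √(19000² + 59000²) ≈ 61984, ∠N ≈ 72.15°
|D| = √(15² + 59²) ≈ 60.877, ∠D ≈ 75.74°
|G| = 61984 / 60.877 ≈ 1018.2

1.02e+03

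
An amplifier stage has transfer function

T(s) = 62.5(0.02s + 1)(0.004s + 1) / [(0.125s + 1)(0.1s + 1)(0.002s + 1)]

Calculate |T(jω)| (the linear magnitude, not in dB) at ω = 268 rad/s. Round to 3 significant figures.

0.490

At ω = 268 rad/s:
zero (1 + j268·0.02) = 1 + j5.36 → |·| ≈ 5.4525, ∠ ≈ 79.43°
zero (1 + j268·0.004) = 1 + j1.072 → |·| ≈ 1.466, ∠ ≈ 46.99°
pole (1 + j268·0.125) = 1 + j33.5 → |·| ≈ 33.515, ∠ ≈ 88.29°
pole (1 + j268·0.1) = 1 + j26.8 → |·| ≈ 26.819, ∠ ≈ 87.86°
pole (1 + j268·0.002) = 1 + j0.536 → |·| ≈ 1.1346, ∠ ≈ 28.19°
|T| = 62.5 · 5.4525 · 1.466 / (33.515 · 26.819 · 1.1346) ≈ 0.48987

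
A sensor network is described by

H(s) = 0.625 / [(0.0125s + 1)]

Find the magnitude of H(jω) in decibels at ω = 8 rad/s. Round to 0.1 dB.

At ω = 8 rad/s:
pole (1 + j8·0.0125) = 1 + j0.1 → |·| ≈ 1.005, ∠ ≈ 5.71°
|H| = 0.625 · 1 / (1.005) ≈ 0.62189
Gain = 20 log₁₀(0.62189) ≈ -4.13 dB

-4.1 dB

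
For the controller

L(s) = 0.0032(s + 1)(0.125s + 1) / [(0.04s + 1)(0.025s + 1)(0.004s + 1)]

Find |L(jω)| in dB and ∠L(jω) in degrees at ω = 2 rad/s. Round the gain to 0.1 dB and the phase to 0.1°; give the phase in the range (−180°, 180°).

-42.7 dB, 69.6°

At ω = 2 rad/s:
zero (1 + j2·1) = 1 + j2 → |·| ≈ 2.2361, ∠ ≈ 63.43°
zero (1 + j2·0.125) = 1 + j0.25 → |·| ≈ 1.0308, ∠ ≈ 14.04°
pole (1 + j2·0.04) = 1 + j0.08 → |·| ≈ 1.0032, ∠ ≈ 4.57°
pole (1 + j2·0.025) = 1 + j0.05 → |·| ≈ 1.0012, ∠ ≈ 2.86°
pole (1 + j2·0.004) = 1 + j0.008 → |·| ≈ 1, ∠ ≈ 0.46°
|L| = 0.0032 · 2.2361 · 1.0308 / (1.0032 · 1.0012 · 1) ≈ 0.0073436
Gain = 20 log₁₀(0.0073436) ≈ -42.68 dB
∠L = (63.43° + 14.04°) − (4.57° + 2.86° + 0.46°) = 69.58°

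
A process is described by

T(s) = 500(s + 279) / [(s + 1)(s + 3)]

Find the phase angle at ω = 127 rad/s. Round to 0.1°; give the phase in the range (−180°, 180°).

-153.7°

At s = jω = j127:
zero (s+279): 279 + j127 → |·| = √(279²+127²) = √93970 ≈ 306.55, ∠ = arctan(127/279) ≈ 24.47°
pole (s+1): 1 + j127 → |·| = √(1²+127²) = √16130 ≈ 127, ∠ = arctan(127/1) ≈ 89.55°
pole (s+3): 3 + j127 → |·| = √(3²+127²) = √16138 ≈ 127.04, ∠ = arctan(127/3) ≈ 88.65°
∠T = 24.47° − 178.20° = -153.73°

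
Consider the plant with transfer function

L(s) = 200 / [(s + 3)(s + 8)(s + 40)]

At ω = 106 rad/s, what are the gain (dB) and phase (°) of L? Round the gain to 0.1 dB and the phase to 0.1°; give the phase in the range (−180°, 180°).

At s = jω = j106:
pole (s+3): 3 + j106 → |·| = √(3²+106²) = √11245 ≈ 106.04, ∠ = arctan(106/3) ≈ 88.38°
pole (s+8): 8 + j106 → |·| = √(8²+106²) = √11300 ≈ 106.3, ∠ = arctan(106/8) ≈ 85.68°
pole (s+40): 40 + j106 → |·| = √(40²+106²) = √12836 ≈ 113.3, ∠ = arctan(106/40) ≈ 69.33°
|L| = 200 / 1.2771e+06 ≈ 0.0001566
Gain = 20 log₁₀(0.0001566) ≈ -76.10 dB
∠L = 0.00° − 243.39° = -243.39° ≡ 116.61° (principal value)

-76.1 dB, 116.6°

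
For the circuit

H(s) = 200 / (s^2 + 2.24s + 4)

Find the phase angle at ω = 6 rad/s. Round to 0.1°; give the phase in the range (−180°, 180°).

At s = jω = j6:
quadratic: (j6)² + 2.24·j6 + 4 = -32 + j13.44 → |·| ≈ 34.708, ∠ ≈ 157.22°
∠H = 0.00° − 157.22° = -157.22°

-157.2°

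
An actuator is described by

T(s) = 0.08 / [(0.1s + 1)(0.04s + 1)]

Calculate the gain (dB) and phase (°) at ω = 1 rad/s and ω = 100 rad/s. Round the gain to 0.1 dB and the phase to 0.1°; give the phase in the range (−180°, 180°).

ω = 1: -22.0 dB, -8.0°; ω = 100: -54.3 dB, -160.3°

At ω = 1 rad/s:
pole (1 + j1·0.1) = 1 + j0.1 → |·| ≈ 1.005, ∠ ≈ 5.71°
pole (1 + j1·0.04) = 1 + j0.04 → |·| ≈ 1.0008, ∠ ≈ 2.29°
|T| = 0.08 · 1 / (1.005 · 1.0008) ≈ 0.079538
Gain = 20 log₁₀(0.079538) ≈ -21.99 dB
∠T = (0°) − (5.71° + 2.29°) = -8.00°

At ω = 100 rad/s:
pole (1 + j100·0.1) = 1 + j10 → |·| ≈ 10.05, ∠ ≈ 84.29°
pole (1 + j100·0.04) = 1 + j4 → |·| ≈ 4.1231, ∠ ≈ 75.96°
|T| = 0.08 · 1 / (10.05 · 4.1231) ≈ 0.0019306
Gain = 20 log₁₀(0.0019306) ≈ -54.29 dB
∠T = (0°) − (84.29° + 75.96°) = -160.25°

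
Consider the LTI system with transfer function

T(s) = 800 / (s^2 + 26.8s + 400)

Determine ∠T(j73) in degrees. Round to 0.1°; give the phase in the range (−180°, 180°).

-158.4°

At s = jω = j73:
quadratic: (j73)² + 26.8·j73 + 400 = -4929 + j1956.4 → |·| ≈ 5303.1, ∠ ≈ 158.35°
∠T = 0.00° − 158.35° = -158.35°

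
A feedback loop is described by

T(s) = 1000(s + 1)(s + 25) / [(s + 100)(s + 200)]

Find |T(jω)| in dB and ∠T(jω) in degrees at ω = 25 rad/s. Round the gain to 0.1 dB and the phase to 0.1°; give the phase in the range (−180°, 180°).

At s = jω = j25:
zero (s+1): 1 + j25 → |·| = √(1²+25²) = √626 ≈ 25.02, ∠ = arctan(25/1) ≈ 87.71°
zero (s+25): 25 + j25 → |·| = √(25²+25²) = √1250 ≈ 35.355, ∠ = arctan(25/25) ≈ 45.00°
pole (s+100): 100 + j25 → |·| = √(100²+25²) = √10625 ≈ 103.08, ∠ = arctan(25/100) ≈ 14.04°
pole (s+200): 200 + j25 → |·| = √(200²+25²) = √40625 ≈ 201.56, ∠ = arctan(25/200) ≈ 7.13°
|T| = 1000 · 884.58 / 20777 ≈ 42.575
Gain = 20 log₁₀(42.575) ≈ 32.58 dB
∠T = 132.71° − 21.17° = 111.54°

32.6 dB, 111.5°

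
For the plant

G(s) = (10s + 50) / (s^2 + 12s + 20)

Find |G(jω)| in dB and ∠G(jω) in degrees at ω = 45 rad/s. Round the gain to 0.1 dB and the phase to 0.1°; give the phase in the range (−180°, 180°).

-13.2 dB, -81.3°

Substitute s = j45:
Numerator: 10(j45) + 50 = 50 + j450
Denominator: (j45)^2 + 12(j45) + 20 = -2005 + j540
|N| = √(50² + 450²) ≈ 452.77, ∠N ≈ 83.66°
|D| = √(2005² + 540²) ≈ 2076.4, ∠D ≈ 164.93°
|G| = 452.77 / 2076.4 ≈ 0.21806
Gain = 20 log₁₀(0.21806) ≈ -13.23 dB
∠G = 83.66° − 164.93° = -81.27°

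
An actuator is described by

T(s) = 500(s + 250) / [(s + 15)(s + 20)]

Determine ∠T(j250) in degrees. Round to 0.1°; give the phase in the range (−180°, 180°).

At s = jω = j250:
zero (s+250): 250 + j250 → |·| = √(250²+250²) = √125000 ≈ 353.55, ∠ = arctan(250/250) ≈ 45.00°
pole (s+15): 15 + j250 → |·| = √(15²+250²) = √62725 ≈ 250.45, ∠ = arctan(250/15) ≈ 86.57°
pole (s+20): 20 + j250 → |·| = √(20²+250²) = √62900 ≈ 250.8, ∠ = arctan(250/20) ≈ 85.43°
∠T = 45.00° − 172.00° = -127.00°

-127.0°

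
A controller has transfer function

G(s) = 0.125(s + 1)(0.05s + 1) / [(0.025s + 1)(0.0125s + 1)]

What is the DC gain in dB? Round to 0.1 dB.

G(0) = 0.125 · 1 / 1 = 0.125
20 log₁₀(0.125) ≈ -18.06 dB

-18.1 dB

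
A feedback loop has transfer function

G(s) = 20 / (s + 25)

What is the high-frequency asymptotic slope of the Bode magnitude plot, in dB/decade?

-20 dB/decade

Each pole contributes −20 dB/decade at high frequency; each zero contributes +20 dB/decade.
Net: 0 zero(s) − 1 pole(s) → -20 dB/decade.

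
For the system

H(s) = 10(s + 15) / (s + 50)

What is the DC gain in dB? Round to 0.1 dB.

H(0) = 10·15 / (50) = 3
20 log₁₀(3) ≈ 9.54 dB

9.5 dB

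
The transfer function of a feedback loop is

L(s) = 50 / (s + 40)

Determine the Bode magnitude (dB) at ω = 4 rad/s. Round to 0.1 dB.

1.9 dB

Substitute s = j4:
Numerator: 50 = 50 + j0
Denominator: (j4) + 40 = 40 + j4
|N| = √(50² + 0²) ≈ 50, ∠N ≈ 0.00°
|D| = √(40² + 4²) ≈ 40.2, ∠D ≈ 5.71°
|L| = 50 / 40.2 ≈ 1.2438
Gain = 20 log₁₀(1.2438) ≈ 1.90 dB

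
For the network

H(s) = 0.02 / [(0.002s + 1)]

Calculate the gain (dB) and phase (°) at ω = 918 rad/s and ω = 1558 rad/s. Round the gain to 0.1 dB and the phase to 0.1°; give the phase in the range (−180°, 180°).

ω = 918: -40.4 dB, -61.4°; ω = 1558: -44.3 dB, -72.2°

At ω = 918 rad/s:
pole (1 + j918·0.002) = 1 + j1.836 → |·| ≈ 2.0907, ∠ ≈ 61.42°
|H| = 0.02 · 1 / (2.0907) ≈ 0.0095662
Gain = 20 log₁₀(0.0095662) ≈ -40.39 dB
∠H = (0°) − (61.42°) = -61.42°

At ω = 1558 rad/s:
pole (1 + j1558·0.002) = 1 + j3.116 → |·| ≈ 3.2725, ∠ ≈ 72.21°
|H| = 0.02 · 1 / (3.2725) ≈ 0.0061115
Gain = 20 log₁₀(0.0061115) ≈ -44.28 dB
∠H = (0°) − (72.21°) = -72.21°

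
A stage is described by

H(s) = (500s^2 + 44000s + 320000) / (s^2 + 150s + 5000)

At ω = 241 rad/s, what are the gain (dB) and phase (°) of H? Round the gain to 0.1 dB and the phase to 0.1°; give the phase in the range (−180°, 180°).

53.6 dB, 14.0°

Substitute s = j241:
Numerator: 500(j241)^2 + 44000(j241) + 320000 = -28720500 + j10604000
Denominator: (j241)^2 + 150(j241) + 5000 = -53081 + j36150
|N| = √(28720500² + 10604000²) ≈ 3.0616e+07, ∠N ≈ 159.74°
|D| = √(53081² + 36150²) ≈ 64222, ∠D ≈ 145.74°
|H| = 3.0616e+07 / 64222 ≈ 476.72
Gain = 20 log₁₀(476.72) ≈ 53.57 dB
∠H = 159.74° − 145.74° = 14.00°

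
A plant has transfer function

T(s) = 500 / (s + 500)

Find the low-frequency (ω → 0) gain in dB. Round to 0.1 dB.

T(0) = 500 / (500) = 1
20 log₁₀(1) ≈ 0.00 dB

0.0 dB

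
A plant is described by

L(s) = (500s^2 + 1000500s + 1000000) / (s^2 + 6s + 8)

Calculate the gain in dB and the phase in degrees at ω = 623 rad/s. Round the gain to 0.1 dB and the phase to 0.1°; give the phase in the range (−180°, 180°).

Substitute s = j623:
Numerator: 500(j623)^2 + 1000500(j623) + 1000000 = -193064500 + j623311500
Denominator: (j623)^2 + 6(j623) + 8 = -388121 + j3738
|N| = √(193064500² + 623311500²) ≈ 6.5253e+08, ∠N ≈ 107.21°
|D| = √(388121² + 3738²) ≈ 3.8814e+05, ∠D ≈ 179.45°
|L| = 6.5253e+08 / 3.8814e+05 ≈ 1681.2
Gain = 20 log₁₀(1681.2) ≈ 64.51 dB
∠L = 107.21° − 179.45° = -72.24°

64.5 dB, -72.2°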